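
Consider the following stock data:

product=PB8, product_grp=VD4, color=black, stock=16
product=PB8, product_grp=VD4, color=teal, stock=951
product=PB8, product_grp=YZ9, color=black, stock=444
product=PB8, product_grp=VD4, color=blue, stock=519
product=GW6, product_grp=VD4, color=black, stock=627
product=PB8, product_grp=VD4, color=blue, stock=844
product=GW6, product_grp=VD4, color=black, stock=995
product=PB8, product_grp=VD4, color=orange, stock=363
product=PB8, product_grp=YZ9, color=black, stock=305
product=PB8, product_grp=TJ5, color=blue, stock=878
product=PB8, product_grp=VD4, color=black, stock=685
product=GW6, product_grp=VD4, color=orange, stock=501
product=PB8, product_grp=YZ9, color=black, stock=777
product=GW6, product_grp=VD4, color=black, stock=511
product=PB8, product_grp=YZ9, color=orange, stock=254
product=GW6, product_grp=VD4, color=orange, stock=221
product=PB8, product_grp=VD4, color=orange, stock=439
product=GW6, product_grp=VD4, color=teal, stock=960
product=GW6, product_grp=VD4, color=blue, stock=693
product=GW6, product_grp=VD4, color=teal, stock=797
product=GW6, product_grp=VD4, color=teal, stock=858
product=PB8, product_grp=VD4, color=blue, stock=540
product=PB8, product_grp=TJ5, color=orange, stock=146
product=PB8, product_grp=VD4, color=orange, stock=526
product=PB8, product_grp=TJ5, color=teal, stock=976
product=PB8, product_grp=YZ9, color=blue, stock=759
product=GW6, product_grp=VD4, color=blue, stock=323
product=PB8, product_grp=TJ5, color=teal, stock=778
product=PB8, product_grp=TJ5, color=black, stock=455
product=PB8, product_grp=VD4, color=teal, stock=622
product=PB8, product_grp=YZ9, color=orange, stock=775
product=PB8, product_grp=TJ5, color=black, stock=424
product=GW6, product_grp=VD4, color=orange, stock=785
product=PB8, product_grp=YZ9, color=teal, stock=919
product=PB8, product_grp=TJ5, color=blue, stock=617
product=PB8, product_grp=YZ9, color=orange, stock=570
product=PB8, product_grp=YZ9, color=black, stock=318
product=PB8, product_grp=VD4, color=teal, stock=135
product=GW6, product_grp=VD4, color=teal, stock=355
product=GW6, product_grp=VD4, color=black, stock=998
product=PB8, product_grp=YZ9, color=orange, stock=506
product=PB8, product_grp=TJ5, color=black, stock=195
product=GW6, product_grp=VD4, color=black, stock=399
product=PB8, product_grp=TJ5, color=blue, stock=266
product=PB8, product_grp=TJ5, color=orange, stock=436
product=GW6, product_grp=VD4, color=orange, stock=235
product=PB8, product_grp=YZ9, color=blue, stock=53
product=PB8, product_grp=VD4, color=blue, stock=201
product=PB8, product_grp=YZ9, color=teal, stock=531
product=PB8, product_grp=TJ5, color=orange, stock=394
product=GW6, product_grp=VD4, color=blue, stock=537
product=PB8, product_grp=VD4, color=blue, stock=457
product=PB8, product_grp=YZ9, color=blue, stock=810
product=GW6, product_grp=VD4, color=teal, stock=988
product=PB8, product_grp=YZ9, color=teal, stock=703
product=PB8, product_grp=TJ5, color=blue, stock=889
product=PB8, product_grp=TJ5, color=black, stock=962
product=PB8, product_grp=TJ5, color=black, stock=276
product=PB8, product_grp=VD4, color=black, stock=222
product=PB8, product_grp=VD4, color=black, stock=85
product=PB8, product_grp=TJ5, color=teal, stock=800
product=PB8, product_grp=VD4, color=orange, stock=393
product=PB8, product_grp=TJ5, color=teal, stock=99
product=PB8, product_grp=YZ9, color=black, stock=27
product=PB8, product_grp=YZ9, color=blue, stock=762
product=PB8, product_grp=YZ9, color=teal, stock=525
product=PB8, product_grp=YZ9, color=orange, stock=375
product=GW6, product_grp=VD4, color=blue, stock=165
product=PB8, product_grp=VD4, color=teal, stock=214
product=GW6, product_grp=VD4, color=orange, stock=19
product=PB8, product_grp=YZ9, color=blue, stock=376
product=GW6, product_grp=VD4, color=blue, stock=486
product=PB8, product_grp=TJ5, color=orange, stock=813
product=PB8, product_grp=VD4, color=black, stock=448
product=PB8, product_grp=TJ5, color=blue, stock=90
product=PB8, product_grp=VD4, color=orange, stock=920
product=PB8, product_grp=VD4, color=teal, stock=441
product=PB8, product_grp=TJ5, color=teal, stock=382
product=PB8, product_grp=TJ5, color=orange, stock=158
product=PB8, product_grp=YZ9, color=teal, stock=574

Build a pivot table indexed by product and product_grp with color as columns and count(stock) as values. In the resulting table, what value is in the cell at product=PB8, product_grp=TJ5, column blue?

Rows with product=PB8, product_grp=TJ5 and color=blue: stock values are 878, 617, 266, 889, 90.
5 rows match — count = 5.

5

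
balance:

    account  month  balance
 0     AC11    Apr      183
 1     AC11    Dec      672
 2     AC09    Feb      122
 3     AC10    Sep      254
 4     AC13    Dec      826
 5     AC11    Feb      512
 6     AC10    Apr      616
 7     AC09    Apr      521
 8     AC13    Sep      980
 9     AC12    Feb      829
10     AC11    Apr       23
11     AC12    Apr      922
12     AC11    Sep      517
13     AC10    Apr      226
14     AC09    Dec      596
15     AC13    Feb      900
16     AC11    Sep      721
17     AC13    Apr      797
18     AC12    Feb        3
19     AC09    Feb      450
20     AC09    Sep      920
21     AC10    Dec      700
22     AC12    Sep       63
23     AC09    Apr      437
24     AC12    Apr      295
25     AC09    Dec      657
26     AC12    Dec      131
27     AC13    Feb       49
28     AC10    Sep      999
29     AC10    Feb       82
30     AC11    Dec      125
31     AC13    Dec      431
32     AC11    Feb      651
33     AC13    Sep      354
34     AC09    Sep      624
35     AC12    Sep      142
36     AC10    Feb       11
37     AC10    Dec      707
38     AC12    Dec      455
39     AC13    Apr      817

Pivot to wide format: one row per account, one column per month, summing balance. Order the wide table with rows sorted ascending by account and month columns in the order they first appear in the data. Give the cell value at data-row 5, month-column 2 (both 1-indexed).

With rows sorted ascending by account, row 5 is account=AC13. month columns in first-appearance order: Apr, Dec, Feb, Sep; column 2 is Dec.
Long rows with account=AC13, month=Dec: 826 + 431 = 1257.

1257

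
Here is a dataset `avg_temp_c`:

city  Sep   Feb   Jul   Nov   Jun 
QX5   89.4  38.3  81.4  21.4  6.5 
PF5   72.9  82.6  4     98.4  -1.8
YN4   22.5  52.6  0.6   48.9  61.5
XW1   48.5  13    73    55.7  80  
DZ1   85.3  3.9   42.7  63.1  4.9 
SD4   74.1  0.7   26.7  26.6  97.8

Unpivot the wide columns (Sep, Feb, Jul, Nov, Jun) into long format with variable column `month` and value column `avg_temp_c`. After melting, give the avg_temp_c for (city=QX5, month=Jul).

81.4

Unpivoting turns each (city, wide-column) pair into one long row.
The wide cell at row QX5, column Jul holds 81.4, so the long row (QX5, Jul) has avg_temp_c=81.4.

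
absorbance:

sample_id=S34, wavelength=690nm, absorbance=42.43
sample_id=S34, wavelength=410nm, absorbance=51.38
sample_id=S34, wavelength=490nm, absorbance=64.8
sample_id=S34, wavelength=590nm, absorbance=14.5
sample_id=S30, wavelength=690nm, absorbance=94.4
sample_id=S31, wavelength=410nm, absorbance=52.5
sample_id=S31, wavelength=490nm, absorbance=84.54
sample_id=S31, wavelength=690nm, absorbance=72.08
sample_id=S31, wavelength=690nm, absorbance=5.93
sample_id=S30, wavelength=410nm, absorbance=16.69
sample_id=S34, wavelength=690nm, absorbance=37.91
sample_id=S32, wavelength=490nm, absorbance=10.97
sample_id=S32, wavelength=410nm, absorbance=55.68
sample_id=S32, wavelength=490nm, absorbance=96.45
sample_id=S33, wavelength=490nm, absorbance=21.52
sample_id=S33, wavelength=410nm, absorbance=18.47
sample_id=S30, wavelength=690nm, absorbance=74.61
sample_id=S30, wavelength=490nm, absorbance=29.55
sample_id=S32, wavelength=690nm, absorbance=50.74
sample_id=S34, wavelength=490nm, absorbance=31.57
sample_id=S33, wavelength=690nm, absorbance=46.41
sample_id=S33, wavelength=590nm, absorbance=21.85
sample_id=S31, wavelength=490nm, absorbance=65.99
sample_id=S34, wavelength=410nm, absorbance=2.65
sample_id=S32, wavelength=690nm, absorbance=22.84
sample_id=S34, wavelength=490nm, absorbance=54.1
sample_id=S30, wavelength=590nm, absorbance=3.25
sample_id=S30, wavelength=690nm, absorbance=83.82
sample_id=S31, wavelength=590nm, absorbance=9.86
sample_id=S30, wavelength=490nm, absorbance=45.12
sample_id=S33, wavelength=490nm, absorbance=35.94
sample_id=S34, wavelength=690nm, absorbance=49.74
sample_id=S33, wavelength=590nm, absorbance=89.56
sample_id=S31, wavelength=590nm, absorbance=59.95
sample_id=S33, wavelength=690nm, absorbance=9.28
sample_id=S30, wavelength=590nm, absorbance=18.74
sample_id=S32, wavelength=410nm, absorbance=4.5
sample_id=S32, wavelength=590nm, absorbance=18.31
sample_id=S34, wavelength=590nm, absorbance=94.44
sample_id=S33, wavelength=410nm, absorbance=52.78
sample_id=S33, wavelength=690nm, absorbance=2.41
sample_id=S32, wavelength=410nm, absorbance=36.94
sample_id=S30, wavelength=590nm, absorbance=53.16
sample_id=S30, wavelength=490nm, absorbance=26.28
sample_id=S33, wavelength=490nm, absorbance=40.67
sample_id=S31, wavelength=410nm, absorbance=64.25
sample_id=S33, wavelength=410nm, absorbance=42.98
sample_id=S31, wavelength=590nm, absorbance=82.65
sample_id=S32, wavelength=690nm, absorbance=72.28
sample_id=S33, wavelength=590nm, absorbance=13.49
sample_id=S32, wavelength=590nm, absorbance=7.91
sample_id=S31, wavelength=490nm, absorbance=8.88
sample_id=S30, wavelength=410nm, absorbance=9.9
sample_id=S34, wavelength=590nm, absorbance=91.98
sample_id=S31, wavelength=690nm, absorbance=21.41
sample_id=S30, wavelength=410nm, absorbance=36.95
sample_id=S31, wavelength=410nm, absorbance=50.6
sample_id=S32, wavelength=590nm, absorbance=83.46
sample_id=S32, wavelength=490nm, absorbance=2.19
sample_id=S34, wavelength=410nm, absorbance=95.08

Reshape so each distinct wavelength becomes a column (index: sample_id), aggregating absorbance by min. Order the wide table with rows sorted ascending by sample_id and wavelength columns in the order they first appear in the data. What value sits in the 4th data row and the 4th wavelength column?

13.49

With rows sorted ascending by sample_id, row 4 is sample_id=S33. wavelength columns in first-appearance order: 690nm, 410nm, 490nm, 590nm; column 4 is 590nm.
Long rows with sample_id=S33, wavelength=590nm: min(21.85, 89.56, 13.49) = 13.49.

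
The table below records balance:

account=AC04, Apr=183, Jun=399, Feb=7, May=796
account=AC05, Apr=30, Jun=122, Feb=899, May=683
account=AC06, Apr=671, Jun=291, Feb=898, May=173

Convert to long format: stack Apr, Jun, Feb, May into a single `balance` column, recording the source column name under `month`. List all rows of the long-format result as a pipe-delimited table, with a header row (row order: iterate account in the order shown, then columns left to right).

Each (account, column) pair becomes one row: 3 × 4 = 12 rows.
For example, (AC04, Apr) → balance=183.

| account | month | balance |
| AC04 | Apr | 183 |
| AC04 | Jun | 399 |
| AC04 | Feb | 7 |
| AC04 | May | 796 |
| AC05 | Apr | 30 |
| AC05 | Jun | 122 |
| AC05 | Feb | 899 |
| AC05 | May | 683 |
| AC06 | Apr | 671 |
| AC06 | Jun | 291 |
| AC06 | Feb | 898 |
| AC06 | May | 173 |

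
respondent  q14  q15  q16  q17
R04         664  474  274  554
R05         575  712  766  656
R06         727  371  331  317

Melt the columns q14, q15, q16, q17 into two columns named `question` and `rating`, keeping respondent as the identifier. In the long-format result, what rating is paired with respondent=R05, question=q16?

Unpivoting turns each (respondent, wide-column) pair into one long row.
The wide cell at row R05, column q16 holds 766, so the long row (R05, q16) has rating=766.

766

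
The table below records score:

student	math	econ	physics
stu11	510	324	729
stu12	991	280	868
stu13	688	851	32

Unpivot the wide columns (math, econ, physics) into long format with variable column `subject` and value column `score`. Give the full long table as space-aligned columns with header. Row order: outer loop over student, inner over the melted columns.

student  subject  score
stu11    math     510  
stu11    econ     324  
stu11    physics  729  
stu12    math     991  
stu12    econ     280  
stu12    physics  868  
stu13    math     688  
stu13    econ     851  
stu13    physics  32   

Each (student, column) pair becomes one row: 3 × 3 = 9 rows.
For example, (stu11, math) → score=510.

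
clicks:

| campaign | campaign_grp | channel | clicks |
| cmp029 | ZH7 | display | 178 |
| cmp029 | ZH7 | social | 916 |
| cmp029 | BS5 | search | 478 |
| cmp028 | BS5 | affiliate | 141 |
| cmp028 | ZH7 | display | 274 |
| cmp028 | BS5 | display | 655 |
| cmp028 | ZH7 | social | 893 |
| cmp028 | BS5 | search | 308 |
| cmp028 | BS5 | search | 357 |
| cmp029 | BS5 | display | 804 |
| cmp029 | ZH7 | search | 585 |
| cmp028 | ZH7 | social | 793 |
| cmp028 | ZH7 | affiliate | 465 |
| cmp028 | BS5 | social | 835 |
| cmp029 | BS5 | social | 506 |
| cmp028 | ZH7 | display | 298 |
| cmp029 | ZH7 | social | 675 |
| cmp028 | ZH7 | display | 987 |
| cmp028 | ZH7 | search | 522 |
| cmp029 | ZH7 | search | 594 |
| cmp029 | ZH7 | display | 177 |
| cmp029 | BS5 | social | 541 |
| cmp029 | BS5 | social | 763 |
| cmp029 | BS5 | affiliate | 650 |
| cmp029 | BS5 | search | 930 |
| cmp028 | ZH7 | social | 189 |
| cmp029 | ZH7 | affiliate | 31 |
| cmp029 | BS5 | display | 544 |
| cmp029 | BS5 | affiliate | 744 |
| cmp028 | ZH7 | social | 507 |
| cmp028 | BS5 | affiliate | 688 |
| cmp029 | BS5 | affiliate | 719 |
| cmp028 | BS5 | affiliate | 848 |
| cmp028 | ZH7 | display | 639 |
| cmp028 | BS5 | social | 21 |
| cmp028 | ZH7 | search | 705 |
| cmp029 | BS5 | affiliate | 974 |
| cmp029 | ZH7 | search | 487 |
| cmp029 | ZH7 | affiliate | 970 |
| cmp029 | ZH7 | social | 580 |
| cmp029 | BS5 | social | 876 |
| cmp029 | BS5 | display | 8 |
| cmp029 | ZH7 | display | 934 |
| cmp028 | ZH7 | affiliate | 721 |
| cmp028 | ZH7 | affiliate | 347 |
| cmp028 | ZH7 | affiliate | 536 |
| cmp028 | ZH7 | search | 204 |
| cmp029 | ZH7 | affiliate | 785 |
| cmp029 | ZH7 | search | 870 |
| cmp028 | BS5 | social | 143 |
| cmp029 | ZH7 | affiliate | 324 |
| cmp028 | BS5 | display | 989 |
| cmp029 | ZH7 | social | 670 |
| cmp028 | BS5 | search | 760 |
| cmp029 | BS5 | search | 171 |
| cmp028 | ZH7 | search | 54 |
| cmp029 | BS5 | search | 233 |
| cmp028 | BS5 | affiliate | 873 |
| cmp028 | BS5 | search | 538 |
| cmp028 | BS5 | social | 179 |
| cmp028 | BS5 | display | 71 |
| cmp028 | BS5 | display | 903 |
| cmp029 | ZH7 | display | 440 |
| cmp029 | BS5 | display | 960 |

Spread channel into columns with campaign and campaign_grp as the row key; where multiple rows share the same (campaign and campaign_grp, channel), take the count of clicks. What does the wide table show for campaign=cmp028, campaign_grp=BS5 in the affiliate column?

Rows with campaign=cmp028, campaign_grp=BS5 and channel=affiliate: clicks values are 141, 688, 848, 873.
4 rows match — count = 4.

4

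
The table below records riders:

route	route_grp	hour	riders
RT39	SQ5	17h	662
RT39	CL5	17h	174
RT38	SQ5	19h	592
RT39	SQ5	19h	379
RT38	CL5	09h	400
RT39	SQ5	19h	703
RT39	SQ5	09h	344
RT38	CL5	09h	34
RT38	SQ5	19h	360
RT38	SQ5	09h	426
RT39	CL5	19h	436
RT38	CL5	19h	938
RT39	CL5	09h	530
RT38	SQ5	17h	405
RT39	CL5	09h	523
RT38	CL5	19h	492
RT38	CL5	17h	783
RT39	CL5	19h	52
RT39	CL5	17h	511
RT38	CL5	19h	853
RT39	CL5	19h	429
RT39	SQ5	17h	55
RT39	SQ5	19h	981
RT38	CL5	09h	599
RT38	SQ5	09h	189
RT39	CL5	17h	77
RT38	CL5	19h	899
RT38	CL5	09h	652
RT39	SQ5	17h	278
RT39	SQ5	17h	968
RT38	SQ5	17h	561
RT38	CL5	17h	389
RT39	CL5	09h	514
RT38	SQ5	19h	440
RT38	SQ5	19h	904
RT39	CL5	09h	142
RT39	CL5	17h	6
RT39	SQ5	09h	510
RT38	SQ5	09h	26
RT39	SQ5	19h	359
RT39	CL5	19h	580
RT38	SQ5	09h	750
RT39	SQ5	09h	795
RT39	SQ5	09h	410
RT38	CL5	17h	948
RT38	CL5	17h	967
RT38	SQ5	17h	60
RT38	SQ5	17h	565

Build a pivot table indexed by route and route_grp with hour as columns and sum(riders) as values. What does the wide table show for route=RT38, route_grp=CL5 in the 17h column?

3087

Rows with route=RT38, route_grp=CL5 and hour=17h: riders values are 783, 389, 948, 967.
783 + 389 + 948 + 967 = 3087.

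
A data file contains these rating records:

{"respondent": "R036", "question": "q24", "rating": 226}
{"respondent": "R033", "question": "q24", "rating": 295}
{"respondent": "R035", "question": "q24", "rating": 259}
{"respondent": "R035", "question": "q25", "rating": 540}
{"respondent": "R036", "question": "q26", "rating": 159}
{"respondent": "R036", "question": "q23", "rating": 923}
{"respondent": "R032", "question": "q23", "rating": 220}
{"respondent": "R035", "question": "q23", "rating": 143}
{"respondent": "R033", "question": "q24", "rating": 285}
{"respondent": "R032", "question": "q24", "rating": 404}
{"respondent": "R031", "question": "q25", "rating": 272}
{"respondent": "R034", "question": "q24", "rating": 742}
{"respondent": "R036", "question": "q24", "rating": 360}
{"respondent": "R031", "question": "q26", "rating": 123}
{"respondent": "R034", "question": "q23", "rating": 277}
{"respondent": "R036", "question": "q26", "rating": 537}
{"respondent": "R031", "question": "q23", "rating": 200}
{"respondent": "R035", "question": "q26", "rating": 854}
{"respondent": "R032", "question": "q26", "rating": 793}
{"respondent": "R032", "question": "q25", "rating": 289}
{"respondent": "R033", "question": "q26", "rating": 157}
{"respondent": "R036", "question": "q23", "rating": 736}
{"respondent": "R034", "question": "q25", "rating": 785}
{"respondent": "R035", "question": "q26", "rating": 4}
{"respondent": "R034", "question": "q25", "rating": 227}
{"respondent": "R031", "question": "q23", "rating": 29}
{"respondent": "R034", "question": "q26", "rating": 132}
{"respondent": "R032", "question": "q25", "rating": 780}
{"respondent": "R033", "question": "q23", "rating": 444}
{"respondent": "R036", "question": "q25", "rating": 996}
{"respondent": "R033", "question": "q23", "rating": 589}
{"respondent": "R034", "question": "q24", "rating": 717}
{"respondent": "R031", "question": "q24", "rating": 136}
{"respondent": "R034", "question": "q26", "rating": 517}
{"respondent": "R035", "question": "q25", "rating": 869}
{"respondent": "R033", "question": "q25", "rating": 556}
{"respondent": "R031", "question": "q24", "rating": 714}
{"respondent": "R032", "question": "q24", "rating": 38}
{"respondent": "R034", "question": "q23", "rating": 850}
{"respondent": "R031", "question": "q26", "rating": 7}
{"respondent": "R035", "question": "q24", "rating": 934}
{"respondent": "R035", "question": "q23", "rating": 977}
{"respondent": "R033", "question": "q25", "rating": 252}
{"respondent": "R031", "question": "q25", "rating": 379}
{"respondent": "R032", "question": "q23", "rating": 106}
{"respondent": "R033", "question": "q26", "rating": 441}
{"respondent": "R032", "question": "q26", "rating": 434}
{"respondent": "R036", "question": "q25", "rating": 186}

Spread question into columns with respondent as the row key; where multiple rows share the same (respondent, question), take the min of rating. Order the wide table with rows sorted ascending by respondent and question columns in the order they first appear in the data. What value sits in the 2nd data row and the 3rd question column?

434

With rows sorted ascending by respondent, row 2 is respondent=R032. question columns in first-appearance order: q24, q25, q26, q23; column 3 is q26.
Long rows with respondent=R032, question=q26: min(793, 434) = 434.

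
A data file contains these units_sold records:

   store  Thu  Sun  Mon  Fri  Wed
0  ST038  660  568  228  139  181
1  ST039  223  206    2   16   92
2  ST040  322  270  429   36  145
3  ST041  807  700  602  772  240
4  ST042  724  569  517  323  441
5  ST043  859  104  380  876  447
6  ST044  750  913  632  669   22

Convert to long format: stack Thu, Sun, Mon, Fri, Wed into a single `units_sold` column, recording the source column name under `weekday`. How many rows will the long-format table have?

7 store values × 5 melted columns = 35 rows.

35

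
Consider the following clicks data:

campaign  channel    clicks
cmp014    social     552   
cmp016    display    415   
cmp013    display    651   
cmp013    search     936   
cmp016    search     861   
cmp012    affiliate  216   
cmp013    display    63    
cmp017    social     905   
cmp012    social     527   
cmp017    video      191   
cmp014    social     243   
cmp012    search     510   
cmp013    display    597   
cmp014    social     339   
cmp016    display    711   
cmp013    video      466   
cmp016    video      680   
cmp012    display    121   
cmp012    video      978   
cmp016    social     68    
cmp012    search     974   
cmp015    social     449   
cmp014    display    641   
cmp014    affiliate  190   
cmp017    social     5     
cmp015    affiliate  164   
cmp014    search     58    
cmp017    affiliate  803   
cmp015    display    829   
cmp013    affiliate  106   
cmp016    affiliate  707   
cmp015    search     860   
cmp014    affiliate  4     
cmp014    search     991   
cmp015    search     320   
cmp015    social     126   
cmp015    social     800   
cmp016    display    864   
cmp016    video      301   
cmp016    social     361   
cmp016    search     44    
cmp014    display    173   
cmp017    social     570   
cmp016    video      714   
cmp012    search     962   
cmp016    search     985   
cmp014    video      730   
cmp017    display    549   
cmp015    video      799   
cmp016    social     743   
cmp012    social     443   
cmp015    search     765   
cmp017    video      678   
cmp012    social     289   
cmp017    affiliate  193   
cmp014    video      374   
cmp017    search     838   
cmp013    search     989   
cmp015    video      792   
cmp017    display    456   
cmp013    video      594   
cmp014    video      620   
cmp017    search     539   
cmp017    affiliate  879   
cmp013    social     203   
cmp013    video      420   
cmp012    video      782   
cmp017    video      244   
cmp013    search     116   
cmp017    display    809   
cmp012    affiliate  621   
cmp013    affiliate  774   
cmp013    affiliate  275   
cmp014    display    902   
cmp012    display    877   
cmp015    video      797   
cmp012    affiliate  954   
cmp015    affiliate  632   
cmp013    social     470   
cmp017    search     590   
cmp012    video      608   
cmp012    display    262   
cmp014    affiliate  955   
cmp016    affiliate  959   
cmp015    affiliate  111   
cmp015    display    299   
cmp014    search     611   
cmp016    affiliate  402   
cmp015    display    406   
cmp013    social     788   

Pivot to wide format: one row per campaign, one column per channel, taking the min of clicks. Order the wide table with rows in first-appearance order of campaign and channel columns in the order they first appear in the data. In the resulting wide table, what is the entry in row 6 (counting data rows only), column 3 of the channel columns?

320

With rows in first-appearance order of campaign, row 6 is campaign=cmp015. channel columns in first-appearance order: social, display, search, affiliate, video; column 3 is search.
Long rows with campaign=cmp015, channel=search: min(860, 320, 765) = 320.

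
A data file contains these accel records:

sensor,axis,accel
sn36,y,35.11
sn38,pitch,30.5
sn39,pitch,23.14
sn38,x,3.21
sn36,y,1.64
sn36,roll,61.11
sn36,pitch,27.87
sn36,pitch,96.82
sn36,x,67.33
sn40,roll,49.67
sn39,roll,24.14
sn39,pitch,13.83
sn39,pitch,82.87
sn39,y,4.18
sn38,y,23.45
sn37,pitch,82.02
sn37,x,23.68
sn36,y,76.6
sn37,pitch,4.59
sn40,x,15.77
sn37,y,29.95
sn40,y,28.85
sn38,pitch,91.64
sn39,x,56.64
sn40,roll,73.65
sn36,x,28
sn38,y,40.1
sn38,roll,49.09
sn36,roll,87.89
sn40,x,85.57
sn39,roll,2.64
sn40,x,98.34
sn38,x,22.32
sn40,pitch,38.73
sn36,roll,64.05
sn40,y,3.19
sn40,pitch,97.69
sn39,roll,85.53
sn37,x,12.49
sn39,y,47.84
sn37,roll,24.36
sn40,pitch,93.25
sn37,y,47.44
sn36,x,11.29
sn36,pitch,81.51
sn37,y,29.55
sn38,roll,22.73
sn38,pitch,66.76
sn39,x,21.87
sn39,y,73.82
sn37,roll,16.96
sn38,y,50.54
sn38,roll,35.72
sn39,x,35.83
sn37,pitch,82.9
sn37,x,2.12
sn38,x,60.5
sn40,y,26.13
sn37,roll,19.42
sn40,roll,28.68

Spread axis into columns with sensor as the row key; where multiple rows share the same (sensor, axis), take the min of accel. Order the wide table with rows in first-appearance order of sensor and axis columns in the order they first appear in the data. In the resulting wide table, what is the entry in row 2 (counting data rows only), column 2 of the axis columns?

With rows in first-appearance order of sensor, row 2 is sensor=sn38. axis columns in first-appearance order: y, pitch, x, roll; column 2 is pitch.
Long rows with sensor=sn38, axis=pitch: min(30.5, 91.64, 66.76) = 30.5.

30.5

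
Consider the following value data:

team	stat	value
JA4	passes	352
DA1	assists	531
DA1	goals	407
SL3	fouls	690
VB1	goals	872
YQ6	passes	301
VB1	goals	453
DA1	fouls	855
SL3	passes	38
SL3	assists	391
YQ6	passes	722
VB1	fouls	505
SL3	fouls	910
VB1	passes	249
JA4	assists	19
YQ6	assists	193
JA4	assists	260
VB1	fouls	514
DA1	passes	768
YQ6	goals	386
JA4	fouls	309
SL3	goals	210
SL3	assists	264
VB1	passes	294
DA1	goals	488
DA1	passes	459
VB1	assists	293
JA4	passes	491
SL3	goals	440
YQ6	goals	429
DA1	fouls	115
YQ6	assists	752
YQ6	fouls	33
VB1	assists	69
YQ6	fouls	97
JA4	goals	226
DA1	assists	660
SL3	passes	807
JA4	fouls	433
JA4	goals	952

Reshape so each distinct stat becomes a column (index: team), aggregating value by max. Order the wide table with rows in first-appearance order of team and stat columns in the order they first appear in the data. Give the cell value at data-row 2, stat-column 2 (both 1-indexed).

With rows in first-appearance order of team, row 2 is team=DA1. stat columns in first-appearance order: passes, assists, goals, fouls; column 2 is assists.
Long rows with team=DA1, stat=assists: max(531, 660) = 660.

660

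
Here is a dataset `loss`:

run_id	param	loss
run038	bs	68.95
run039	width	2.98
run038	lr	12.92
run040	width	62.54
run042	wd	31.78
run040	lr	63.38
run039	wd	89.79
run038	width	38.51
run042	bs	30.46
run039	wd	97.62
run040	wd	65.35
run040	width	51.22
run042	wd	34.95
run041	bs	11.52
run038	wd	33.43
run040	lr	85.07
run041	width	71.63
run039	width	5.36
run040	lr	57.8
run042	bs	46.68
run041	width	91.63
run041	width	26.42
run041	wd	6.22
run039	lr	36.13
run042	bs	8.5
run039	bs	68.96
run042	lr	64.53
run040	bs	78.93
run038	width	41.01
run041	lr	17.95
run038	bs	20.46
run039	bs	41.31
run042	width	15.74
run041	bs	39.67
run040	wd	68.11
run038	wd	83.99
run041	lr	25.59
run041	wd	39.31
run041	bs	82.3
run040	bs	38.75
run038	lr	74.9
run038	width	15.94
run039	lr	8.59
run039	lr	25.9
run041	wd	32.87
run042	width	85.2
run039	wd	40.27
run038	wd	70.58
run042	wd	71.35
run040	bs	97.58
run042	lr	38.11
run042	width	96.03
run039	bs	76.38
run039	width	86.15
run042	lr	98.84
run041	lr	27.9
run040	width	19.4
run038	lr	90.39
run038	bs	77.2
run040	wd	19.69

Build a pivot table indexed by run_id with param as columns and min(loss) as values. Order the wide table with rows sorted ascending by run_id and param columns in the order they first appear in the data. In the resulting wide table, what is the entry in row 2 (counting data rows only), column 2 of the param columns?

2.98

With rows sorted ascending by run_id, row 2 is run_id=run039. param columns in first-appearance order: bs, width, lr, wd; column 2 is width.
Long rows with run_id=run039, param=width: min(2.98, 5.36, 86.15) = 2.98.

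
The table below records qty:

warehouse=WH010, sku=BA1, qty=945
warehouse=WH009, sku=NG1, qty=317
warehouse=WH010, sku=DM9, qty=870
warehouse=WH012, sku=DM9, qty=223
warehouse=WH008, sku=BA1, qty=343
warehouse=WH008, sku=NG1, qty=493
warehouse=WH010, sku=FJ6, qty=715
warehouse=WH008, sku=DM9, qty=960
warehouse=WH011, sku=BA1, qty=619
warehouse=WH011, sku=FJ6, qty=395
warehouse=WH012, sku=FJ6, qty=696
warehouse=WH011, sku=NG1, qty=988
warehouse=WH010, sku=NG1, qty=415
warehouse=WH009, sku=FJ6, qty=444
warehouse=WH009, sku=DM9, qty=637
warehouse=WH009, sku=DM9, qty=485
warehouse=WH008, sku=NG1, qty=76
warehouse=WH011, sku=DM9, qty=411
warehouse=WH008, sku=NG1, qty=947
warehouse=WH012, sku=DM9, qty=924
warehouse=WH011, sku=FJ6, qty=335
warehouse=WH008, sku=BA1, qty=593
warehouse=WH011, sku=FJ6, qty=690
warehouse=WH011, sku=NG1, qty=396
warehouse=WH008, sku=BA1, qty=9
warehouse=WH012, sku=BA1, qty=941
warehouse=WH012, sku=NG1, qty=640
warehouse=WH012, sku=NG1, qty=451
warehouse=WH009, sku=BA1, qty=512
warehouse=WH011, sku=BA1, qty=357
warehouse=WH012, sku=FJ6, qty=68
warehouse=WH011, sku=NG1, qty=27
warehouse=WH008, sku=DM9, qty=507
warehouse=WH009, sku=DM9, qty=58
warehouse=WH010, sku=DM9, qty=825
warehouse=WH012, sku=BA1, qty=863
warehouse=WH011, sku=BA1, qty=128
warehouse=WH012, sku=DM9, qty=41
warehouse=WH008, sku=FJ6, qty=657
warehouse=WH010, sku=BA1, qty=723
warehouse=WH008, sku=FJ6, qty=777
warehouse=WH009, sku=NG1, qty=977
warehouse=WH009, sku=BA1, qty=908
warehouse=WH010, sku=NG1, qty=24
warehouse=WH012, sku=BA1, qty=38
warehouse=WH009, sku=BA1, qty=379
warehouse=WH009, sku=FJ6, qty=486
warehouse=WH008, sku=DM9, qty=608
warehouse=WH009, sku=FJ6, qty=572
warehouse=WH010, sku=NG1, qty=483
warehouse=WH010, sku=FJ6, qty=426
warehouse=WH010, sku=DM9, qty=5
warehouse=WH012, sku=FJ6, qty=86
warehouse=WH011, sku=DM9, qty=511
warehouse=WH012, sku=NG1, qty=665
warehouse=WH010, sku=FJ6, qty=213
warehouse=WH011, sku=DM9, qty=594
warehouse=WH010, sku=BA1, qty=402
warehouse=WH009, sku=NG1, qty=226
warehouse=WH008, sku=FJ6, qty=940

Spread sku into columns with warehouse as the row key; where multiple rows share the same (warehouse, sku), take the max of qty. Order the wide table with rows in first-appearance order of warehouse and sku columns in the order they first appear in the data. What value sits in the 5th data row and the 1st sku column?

619

With rows in first-appearance order of warehouse, row 5 is warehouse=WH011. sku columns in first-appearance order: BA1, NG1, DM9, FJ6; column 1 is BA1.
Long rows with warehouse=WH011, sku=BA1: max(619, 357, 128) = 619.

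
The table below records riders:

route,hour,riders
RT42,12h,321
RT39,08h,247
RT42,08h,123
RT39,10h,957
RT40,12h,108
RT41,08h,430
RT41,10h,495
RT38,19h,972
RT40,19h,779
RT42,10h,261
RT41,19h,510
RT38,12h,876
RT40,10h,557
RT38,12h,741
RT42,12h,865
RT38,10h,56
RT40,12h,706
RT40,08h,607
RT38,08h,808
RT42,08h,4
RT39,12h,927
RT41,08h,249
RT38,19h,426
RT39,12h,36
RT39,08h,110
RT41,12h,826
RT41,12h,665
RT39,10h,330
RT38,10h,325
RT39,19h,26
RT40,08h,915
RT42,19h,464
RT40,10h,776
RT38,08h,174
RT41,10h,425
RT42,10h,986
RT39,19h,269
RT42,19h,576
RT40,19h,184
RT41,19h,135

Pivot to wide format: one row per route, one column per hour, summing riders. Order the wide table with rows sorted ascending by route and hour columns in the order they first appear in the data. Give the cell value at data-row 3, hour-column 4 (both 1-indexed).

With rows sorted ascending by route, row 3 is route=RT40. hour columns in first-appearance order: 12h, 08h, 10h, 19h; column 4 is 19h.
Long rows with route=RT40, hour=19h: 779 + 184 = 963.

963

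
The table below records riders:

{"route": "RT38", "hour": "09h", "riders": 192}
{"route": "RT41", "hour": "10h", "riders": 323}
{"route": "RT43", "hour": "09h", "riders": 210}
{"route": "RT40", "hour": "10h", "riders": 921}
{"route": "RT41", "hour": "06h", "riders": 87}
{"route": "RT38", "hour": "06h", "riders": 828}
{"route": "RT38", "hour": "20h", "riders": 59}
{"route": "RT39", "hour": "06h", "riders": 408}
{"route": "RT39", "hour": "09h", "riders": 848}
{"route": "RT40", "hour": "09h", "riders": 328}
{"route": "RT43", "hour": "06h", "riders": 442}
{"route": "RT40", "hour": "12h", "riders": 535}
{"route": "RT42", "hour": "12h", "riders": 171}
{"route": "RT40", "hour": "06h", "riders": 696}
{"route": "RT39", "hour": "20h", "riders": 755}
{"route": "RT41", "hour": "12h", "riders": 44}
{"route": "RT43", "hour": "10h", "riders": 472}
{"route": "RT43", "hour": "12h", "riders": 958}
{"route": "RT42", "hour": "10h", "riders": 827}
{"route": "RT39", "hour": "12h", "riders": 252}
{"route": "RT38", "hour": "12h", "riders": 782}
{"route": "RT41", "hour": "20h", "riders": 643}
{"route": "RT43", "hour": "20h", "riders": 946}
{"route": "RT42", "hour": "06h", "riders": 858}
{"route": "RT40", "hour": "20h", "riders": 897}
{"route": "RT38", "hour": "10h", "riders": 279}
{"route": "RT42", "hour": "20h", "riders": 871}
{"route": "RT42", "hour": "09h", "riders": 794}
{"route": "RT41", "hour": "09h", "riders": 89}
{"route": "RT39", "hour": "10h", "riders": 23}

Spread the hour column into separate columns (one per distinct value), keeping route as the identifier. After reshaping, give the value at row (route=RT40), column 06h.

Wide layout: rows indexed by route, columns are the 5 distinct hour values (09h, 10h, 06h, 20h, 12h).
Cell (route=RT40, hour=06h) draws from the long row where route=RT40 and hour=06h, which has riders=696.

696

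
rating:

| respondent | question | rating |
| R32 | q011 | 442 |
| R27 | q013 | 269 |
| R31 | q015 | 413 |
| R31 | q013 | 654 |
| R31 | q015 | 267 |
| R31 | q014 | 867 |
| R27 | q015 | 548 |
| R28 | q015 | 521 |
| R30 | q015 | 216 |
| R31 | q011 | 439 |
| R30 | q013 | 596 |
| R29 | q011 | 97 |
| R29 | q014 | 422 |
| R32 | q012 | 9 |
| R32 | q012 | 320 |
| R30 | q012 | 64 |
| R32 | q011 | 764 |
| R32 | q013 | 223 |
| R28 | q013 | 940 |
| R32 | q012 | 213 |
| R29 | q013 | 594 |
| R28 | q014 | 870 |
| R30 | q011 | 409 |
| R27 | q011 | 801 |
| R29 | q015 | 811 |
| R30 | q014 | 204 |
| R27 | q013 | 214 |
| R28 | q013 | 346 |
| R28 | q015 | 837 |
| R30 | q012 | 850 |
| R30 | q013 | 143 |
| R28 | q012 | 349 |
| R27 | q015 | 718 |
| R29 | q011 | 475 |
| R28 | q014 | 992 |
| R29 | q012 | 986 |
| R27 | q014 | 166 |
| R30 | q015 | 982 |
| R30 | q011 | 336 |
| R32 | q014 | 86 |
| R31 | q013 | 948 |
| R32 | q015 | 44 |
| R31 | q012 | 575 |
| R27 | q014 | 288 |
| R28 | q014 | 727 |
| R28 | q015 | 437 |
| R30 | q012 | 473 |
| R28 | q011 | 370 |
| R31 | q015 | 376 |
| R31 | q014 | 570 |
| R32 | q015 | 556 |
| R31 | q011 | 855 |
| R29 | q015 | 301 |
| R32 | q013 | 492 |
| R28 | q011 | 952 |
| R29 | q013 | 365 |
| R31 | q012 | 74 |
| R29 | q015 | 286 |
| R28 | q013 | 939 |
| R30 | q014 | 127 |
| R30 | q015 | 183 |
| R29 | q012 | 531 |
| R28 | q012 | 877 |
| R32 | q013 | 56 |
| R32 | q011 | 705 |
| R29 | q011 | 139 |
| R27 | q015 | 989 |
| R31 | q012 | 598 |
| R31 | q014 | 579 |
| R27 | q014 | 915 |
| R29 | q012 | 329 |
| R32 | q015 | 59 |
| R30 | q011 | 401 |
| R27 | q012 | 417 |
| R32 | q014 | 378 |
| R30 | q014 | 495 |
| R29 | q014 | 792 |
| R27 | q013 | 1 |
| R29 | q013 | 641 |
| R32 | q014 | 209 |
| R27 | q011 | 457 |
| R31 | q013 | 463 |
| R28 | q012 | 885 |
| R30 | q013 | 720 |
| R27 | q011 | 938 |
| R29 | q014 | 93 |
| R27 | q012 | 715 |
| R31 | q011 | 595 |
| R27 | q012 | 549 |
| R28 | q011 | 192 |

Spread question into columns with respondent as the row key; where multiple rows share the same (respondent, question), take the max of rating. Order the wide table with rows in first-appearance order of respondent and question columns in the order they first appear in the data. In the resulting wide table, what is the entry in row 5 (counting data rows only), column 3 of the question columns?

982

With rows in first-appearance order of respondent, row 5 is respondent=R30. question columns in first-appearance order: q011, q013, q015, q014, q012; column 3 is q015.
Long rows with respondent=R30, question=q015: max(216, 982, 183) = 982.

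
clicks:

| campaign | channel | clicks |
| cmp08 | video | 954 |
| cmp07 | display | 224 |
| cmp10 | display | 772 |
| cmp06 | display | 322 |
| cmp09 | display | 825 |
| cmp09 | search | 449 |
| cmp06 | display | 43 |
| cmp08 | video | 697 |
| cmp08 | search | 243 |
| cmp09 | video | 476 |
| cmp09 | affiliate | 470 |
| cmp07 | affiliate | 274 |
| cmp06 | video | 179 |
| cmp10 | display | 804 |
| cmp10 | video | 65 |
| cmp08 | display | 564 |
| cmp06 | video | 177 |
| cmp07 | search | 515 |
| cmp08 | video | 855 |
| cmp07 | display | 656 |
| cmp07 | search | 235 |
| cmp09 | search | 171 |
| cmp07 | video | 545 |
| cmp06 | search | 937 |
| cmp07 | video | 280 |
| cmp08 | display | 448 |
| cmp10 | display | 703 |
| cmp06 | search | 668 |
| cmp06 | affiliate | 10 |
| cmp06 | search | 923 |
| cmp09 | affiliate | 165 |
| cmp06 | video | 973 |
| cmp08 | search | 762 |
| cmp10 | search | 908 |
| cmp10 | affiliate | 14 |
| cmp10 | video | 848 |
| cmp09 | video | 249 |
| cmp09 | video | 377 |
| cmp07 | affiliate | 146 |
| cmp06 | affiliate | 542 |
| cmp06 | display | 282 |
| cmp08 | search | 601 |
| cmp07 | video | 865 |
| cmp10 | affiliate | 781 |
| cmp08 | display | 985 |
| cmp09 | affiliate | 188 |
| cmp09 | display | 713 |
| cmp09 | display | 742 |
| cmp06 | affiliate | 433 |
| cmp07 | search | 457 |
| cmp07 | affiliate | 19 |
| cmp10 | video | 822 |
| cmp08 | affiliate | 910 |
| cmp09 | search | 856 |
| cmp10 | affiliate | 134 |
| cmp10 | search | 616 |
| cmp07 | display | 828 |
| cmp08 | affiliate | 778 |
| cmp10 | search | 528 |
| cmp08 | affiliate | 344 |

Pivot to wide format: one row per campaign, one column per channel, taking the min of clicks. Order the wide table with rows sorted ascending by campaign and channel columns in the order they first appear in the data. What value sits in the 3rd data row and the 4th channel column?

With rows sorted ascending by campaign, row 3 is campaign=cmp08. channel columns in first-appearance order: video, display, search, affiliate; column 4 is affiliate.
Long rows with campaign=cmp08, channel=affiliate: min(910, 778, 344) = 344.

344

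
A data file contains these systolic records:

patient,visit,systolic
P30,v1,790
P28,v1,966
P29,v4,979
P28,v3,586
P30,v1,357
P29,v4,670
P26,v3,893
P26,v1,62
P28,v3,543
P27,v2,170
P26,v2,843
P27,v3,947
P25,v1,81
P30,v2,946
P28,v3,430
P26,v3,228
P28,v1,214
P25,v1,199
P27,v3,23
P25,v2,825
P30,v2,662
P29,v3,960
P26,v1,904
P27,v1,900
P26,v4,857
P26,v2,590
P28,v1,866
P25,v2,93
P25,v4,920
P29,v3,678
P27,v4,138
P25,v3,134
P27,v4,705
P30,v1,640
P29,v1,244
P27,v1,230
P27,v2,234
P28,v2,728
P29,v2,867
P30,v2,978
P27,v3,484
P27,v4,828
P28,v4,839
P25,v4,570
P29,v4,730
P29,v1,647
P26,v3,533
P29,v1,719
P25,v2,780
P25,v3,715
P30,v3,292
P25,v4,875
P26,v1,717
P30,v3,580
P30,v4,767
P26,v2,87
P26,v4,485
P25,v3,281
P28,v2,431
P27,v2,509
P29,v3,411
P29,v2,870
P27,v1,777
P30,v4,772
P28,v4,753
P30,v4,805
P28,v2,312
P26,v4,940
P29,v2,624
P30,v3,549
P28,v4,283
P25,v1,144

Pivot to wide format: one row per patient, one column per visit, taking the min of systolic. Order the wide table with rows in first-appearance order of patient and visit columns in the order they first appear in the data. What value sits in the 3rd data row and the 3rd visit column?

With rows in first-appearance order of patient, row 3 is patient=P29. visit columns in first-appearance order: v1, v4, v3, v2; column 3 is v3.
Long rows with patient=P29, visit=v3: min(960, 678, 411) = 411.

411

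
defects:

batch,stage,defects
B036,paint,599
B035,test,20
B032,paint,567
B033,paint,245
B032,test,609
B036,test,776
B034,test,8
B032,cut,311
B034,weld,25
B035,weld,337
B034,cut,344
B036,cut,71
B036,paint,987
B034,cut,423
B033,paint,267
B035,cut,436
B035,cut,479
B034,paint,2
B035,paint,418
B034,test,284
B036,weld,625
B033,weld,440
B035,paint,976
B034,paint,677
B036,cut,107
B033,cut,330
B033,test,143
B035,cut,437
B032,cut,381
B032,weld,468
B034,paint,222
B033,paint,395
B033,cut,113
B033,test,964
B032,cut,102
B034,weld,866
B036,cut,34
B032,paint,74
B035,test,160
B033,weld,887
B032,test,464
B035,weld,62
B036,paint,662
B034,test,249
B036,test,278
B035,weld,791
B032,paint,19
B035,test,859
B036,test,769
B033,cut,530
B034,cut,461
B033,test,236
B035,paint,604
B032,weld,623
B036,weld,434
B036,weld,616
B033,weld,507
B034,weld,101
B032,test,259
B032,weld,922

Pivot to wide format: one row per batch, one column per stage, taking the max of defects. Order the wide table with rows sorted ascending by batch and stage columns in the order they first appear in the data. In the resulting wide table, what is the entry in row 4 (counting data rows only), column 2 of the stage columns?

859

With rows sorted ascending by batch, row 4 is batch=B035. stage columns in first-appearance order: paint, test, cut, weld; column 2 is test.
Long rows with batch=B035, stage=test: max(20, 160, 859) = 859.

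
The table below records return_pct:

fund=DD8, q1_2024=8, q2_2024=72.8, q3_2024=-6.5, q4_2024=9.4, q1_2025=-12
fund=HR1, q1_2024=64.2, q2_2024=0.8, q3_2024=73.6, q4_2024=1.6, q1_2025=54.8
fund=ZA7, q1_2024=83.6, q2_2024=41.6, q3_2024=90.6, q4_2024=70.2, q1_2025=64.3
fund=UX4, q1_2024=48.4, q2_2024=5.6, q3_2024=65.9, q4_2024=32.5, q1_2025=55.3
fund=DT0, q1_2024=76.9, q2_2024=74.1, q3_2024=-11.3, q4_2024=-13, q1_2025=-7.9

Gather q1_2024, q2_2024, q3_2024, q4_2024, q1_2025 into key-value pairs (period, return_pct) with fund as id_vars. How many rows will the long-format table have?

25

5 fund values × 5 melted columns = 25 rows.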